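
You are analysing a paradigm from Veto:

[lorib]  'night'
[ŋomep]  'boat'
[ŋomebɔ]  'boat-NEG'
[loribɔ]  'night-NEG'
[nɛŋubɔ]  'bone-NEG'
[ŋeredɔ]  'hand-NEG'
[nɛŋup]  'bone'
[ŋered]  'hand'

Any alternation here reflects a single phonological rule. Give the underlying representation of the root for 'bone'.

In [nɛŋubɔ] and [nɛŋup] the final segment of 'bone' alternates: [b] ~ [p].
The stem 'night' ([loribɔ], [lorib]) shows [b] unchanged in both environments, so [b] cannot be basic with [p] derived in isolation.
So /p/ is underlying, and a rule of intervocalic voicing — voiceless stops become voiced between vowels — gives [b].

/nɛŋup/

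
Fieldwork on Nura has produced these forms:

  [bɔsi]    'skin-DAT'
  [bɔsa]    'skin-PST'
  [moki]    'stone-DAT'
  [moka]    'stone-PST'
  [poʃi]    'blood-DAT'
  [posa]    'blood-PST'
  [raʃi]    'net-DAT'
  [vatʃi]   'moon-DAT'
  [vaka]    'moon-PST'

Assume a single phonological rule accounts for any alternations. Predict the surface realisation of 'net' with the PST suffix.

In [poʃi] and [posa] the final segment of 'blood' alternates: [ʃ] ~ [s].
Compare 'skin', with invariant [s] in [bɔsi] and [bɔsa]: an analysis with underlying /s/ and a rule producing [ʃ] before the DAT suffix would wrongly predict alternation here too.
The alternation reflects depalatalization: palato-alveolar /tʃ/ and /ʃ/ become [k] and [s] when no front vowel follows. /ʃ/ is underlying.
From [raʃi] the stem 'net' is /raʃ/; when no front vowel follows this yields [rasa].

[rasa]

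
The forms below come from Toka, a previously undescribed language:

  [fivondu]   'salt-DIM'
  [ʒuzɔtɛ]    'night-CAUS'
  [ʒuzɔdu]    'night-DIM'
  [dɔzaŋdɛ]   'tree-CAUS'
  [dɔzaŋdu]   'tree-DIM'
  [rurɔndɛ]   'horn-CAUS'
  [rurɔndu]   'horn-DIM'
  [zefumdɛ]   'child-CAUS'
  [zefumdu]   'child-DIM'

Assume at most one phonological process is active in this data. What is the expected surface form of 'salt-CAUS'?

[fivondɛ]

The CAUS suffix surfaces as [-dɛ] and [-tɛ], depending on the final segment of the stem.
The DIM suffix, which begins with [d], is invariant after every stem; so [d] is not altered by any rule here.
So the underlying form is /-tɛ/, and voiceless stops become voiced after a nasal.
After 'salt', which ends in a nasal, the suffix surfaces as [-dɛ], giving [fivondɛ].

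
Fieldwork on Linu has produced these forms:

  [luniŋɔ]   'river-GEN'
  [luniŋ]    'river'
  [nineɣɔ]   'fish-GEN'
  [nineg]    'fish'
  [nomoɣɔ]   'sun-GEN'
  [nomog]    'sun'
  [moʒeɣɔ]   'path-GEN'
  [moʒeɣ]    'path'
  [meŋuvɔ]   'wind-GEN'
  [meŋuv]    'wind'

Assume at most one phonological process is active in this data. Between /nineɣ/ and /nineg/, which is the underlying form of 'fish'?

The stem for 'fish' ends in [ɣ] in [nineɣɔ] but [g] in [nineg].
If /ɣ/ were underlying and a rule turned it into [g] in isolation, 'path' would also alternate; but it has [ɣ] in both [moʒeɣɔ] and [moʒeɣ].
So /g/ is underlying, and a rule of intervocalic spirantization — voiced stops become fricatives between vowels — gives [ɣ].

/nineg/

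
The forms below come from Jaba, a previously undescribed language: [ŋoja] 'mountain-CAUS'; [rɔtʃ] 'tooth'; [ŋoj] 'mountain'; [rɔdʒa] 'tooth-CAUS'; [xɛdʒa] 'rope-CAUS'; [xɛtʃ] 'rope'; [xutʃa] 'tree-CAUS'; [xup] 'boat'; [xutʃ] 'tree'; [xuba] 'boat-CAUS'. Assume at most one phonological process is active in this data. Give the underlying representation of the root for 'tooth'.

In [rɔdʒa] and [rɔtʃ] the final segment of 'tooth' alternates: [dʒ] ~ [tʃ].
The stem 'tree' ([xutʃa], [xutʃ]) shows [tʃ] unchanged in both environments, so [tʃ] cannot be basic with [dʒ] derived before the CAUS suffix.
So /dʒ/ is underlying, and a rule of word-final obstruent devoicing — voiced obstruents become voiceless word-finally — gives [tʃ].
Hence 'tooth' is /rɔdʒ/ underlyingly.

/rɔdʒ/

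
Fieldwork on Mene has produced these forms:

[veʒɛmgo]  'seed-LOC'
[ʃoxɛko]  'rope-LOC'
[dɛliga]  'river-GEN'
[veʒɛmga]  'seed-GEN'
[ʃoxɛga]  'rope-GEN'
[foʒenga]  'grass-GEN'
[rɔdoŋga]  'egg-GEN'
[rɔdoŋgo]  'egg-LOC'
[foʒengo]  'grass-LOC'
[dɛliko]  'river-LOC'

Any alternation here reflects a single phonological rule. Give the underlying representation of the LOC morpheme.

/-ko/

The LOC morpheme has two allomorphs, [-go] and [-ko].
The GEN suffix, which begins with [g], is invariant after every stem; so [g] is not altered by any rule here.
So the underlying form is /-ko/, and voiceless stops become voiced after a nasal.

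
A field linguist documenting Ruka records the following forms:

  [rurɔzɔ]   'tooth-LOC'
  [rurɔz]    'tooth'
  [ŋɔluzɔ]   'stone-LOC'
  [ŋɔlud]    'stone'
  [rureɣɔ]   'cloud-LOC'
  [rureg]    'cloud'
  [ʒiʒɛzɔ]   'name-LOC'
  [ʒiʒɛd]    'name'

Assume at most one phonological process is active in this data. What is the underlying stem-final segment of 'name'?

The stem for 'name' ends in [z] in [ʒiʒɛzɔ] but [d] in [ʒiʒɛd].
Compare 'tooth', with invariant [z] in [rurɔzɔ] and [rurɔz]: an analysis with underlying /z/ and a rule producing [d] in isolation would wrongly predict alternation here too.
The underlying segment must be /d/; voiced stops become fricatives between vowels, yielding [z] there.

/d/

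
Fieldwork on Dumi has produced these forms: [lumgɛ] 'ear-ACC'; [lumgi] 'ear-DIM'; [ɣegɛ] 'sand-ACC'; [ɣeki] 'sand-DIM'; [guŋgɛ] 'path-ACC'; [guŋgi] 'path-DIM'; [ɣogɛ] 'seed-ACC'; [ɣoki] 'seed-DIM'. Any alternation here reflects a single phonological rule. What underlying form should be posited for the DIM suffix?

The DIM morpheme has two allomorphs, [-gi] and [-ki].
By contrast the ACC suffix keeps its initial [g] throughout — that segment must be underlying.
So the underlying form is /-ki/, and voiceless stops become voiced after a nasal.

/-ki/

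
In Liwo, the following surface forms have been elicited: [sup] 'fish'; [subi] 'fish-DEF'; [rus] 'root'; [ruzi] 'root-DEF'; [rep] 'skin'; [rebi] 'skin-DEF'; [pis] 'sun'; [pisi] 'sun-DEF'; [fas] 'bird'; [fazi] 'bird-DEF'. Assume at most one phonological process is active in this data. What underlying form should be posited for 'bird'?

'bird' shows [s] ~ [z] at the end of the stem ([fas] vs [fazi]).
The stem 'sun' ([pis], [pisi]) shows [s] unchanged in both environments, so [s] cannot be basic with [z] derived before the DEF suffix.
The alternation reflects word-final obstruent devoicing: voiced obstruents become voiceless word-finally. /z/ is underlying.

/faz/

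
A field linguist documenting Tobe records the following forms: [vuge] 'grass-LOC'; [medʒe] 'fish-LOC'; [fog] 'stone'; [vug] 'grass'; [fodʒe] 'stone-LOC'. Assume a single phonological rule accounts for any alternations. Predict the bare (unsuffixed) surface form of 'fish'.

[meg]

In [fodʒe] and [fog] the final segment of 'stone' alternates: [dʒ] ~ [g].
If /g/ were underlying and a rule turned it into [dʒ] before the LOC suffix, 'grass' would also alternate; but it has [g] in both [vuge] and [vug].
The underlying segment must be /dʒ/; palato-alveolar /dʒ/ becomes [g] when no front vowel follows, yielding [g] there.
From [medʒe] the stem 'fish' is /medʒ/; when no front vowel follows this yields [meg].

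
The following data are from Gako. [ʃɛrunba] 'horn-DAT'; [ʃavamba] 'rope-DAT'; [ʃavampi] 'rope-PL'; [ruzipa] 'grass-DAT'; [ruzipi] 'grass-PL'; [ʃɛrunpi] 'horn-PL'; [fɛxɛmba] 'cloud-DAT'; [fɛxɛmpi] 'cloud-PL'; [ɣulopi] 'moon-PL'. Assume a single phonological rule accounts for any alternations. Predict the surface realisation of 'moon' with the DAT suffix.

The DAT suffix surfaces as [-ba] and [-pa], depending on the final segment of the stem.
The PL suffix, which begins with [p], is invariant after every stem; so [p] is not altered by any rule here.
So the underlying form is /-ba/, and voiced stops become voiceless after a vowel.
After 'moon', which ends in a vowel, the suffix surfaces as [-pa], giving [ɣulopa].

[ɣulopa]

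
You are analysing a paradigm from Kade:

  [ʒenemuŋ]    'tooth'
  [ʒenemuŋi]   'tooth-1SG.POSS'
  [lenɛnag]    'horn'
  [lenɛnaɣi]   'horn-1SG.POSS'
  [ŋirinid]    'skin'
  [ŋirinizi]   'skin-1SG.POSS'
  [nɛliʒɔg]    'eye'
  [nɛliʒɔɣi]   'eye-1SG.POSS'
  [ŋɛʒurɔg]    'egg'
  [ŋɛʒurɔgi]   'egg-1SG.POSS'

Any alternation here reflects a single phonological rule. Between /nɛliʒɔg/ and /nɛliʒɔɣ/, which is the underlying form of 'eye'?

/nɛliʒɔɣ/

The root 'eye' surfaces as [nɛliʒɔg] and [nɛliʒɔɣi], with a stem-final [g] ~ [ɣ] alternation.
But 'egg' keeps [g] in both environments ([ŋɛʒurɔg], [ŋɛʒurɔgi]), so there is no rule changing /g/ to [ɣ] before the 1SG.POSS suffix.
The alternation reflects word-final hardening: voiced fricatives become stops word-finally. /ɣ/ is underlying.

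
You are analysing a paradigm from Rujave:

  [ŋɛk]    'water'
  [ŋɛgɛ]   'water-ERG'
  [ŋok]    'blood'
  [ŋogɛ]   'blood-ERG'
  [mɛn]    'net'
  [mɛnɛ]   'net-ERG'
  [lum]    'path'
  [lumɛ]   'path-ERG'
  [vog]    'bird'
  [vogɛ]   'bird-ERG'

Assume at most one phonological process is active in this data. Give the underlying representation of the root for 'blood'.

'blood' shows [k] ~ [g] at the end of the stem ([ŋok] vs [ŋogɛ]).
Compare 'bird', with invariant [g] in [vog] and [vogɛ]: an analysis with underlying /g/ and a rule producing [k] in isolation would wrongly predict alternation here too.
Therefore /k/ is basic and [g] is derived by intervocalic voicing (voiceless stops become voiced between vowels).

/ŋok/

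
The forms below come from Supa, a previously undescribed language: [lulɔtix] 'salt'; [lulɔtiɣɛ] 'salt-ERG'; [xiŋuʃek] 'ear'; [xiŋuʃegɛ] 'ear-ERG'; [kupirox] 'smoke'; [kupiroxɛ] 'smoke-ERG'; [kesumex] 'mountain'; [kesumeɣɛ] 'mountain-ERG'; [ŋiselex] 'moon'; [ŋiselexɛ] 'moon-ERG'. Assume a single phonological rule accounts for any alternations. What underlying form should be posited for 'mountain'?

The root 'mountain' surfaces as [kesumex] and [kesumeɣɛ], with a stem-final [x] ~ [ɣ] alternation.
The stem 'smoke' ([kupirox], [kupiroxɛ]) shows [x] unchanged in both environments, so [x] cannot be basic with [ɣ] derived before the ERG suffix.
The underlying segment must be /ɣ/; voiced obstruents become voiceless word-finally, yielding [x] there.

/kesumeɣ/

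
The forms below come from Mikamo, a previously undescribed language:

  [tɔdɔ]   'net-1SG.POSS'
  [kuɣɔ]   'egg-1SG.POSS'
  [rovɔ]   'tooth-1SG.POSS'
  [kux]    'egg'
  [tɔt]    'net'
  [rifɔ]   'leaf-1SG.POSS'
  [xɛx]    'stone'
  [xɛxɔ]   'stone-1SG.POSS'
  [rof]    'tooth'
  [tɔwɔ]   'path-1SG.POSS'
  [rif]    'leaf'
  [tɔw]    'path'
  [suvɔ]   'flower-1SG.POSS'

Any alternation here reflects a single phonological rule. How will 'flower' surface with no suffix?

The stem for 'tooth' ends in [v] in [rovɔ] but [f] in [rof].
But 'leaf' keeps [f] in both environments ([rifɔ], [rif]), so there is no rule changing /f/ to [v] before the 1SG.POSS suffix.
The alternation reflects word-final obstruent devoicing: voiced obstruents become voiceless word-finally. /v/ is underlying.
From [suvɔ] the stem 'flower' is /suv/; word-finally this yields [suf].

[suf]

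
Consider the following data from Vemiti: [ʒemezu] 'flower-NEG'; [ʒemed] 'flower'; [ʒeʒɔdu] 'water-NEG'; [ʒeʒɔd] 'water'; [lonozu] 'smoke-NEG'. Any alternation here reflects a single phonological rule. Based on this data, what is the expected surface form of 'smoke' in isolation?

'flower' shows [z] ~ [d] at the end of the stem ([ʒemezu] vs [ʒemed]).
If /d/ were underlying and a rule turned it into [z] before the NEG suffix, 'water' would also alternate; but it has [d] in both [ʒeʒɔdu] and [ʒeʒɔd].
The alternation reflects word-final hardening: voiced fricatives become stops word-finally. /z/ is underlying.
The one attested form of 'smoke', [lonozu], shows underlying /lonoz/. Applying the same rule word-finally gives [lonod].

[lonod]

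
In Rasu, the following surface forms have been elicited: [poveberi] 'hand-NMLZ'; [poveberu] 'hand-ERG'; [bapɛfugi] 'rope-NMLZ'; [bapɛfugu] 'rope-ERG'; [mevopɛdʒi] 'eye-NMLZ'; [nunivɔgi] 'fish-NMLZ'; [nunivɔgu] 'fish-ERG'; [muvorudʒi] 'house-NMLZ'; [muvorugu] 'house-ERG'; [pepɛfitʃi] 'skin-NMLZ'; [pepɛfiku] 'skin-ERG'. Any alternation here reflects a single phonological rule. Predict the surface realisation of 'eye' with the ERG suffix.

[mevopɛgu]

The stem for 'house' ends in [dʒ] in [muvorudʒi] but [g] in [muvorugu].
Compare 'rope', with invariant [g] in [bapɛfugi] and [bapɛfugu]: an analysis with underlying /g/ and a rule producing [dʒ] before the NMLZ suffix would wrongly predict alternation here too.
The underlying segment must be /dʒ/; palato-alveolar /tʃ/ and /dʒ/ become [k] and [g] when no front vowel follows, yielding [g] there.
The one attested form of 'eye', [mevopɛdʒi], shows underlying /mevopɛdʒ/. Applying the same rule when no front vowel follows gives [mevopɛgu].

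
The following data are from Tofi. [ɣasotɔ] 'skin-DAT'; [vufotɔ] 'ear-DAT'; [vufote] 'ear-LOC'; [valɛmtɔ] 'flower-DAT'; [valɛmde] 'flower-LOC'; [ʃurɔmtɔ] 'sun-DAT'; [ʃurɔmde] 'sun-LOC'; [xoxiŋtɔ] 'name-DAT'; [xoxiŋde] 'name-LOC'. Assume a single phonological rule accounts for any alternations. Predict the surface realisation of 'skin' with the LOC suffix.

The LOC suffix surfaces as [-de] and [-te], depending on the final segment of the stem.
By contrast the DAT suffix keeps its initial [t] throughout — that segment must be underlying.
The LOC suffix is therefore /-de/ underlyingly, with post-vocalic devoicing: voiced stops become voiceless after a vowel.
After 'skin', which ends in a vowel, the suffix surfaces as [-te], giving [ɣasote].

[ɣasote]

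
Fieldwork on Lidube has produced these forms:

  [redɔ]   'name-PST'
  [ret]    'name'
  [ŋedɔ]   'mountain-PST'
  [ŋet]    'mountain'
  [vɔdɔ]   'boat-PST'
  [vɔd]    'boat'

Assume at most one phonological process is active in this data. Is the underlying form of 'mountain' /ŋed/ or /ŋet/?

/ŋet/

'mountain' shows [d] ~ [t] at the end of the stem ([ŋedɔ] vs [ŋet]).
The stem 'boat' ([vɔdɔ], [vɔd]) shows [d] unchanged in both environments, so [d] cannot be basic with [t] derived in isolation.
Therefore /t/ is basic and [d] is derived by intervocalic voicing (voiceless stops become voiced between vowels).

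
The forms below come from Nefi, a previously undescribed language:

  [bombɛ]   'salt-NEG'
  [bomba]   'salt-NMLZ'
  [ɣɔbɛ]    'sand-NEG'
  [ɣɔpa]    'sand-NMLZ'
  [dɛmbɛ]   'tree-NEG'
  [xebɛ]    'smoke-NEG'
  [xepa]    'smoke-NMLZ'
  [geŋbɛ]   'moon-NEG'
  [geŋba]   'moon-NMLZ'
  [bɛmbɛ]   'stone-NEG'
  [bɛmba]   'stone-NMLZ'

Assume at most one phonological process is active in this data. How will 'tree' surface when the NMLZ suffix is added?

[dɛmba]

The NMLZ suffix surfaces as [-ba] and [-pa], depending on the final segment of the stem.
By contrast the NEG suffix keeps its initial [b] throughout — that segment must be underlying.
The NMLZ suffix is therefore /-pa/ underlyingly, with post-nasal voicing: voiceless stops become voiced after a nasal.
After 'tree', which ends in a nasal, the suffix surfaces as [-ba], giving [dɛmba].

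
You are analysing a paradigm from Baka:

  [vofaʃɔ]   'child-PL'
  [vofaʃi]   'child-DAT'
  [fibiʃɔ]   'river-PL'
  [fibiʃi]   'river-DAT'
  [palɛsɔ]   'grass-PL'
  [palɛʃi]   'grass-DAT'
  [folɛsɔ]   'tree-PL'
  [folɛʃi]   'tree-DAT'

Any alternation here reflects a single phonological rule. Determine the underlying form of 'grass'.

In [palɛsɔ] and [palɛʃi] the final segment of 'grass' alternates: [s] ~ [ʃ].
If /ʃ/ were underlying and a rule turned it into [s] before the PL suffix, 'child' would also alternate; but it has [ʃ] in both [vofaʃɔ] and [vofaʃi].
Therefore /s/ is basic and [ʃ] is derived by palatalization before a front vowel (/s/ becomes palato-alveolar [ʃ] before a front vowel).
The underlying form of 'grass' is therefore /palɛs/.

/palɛs/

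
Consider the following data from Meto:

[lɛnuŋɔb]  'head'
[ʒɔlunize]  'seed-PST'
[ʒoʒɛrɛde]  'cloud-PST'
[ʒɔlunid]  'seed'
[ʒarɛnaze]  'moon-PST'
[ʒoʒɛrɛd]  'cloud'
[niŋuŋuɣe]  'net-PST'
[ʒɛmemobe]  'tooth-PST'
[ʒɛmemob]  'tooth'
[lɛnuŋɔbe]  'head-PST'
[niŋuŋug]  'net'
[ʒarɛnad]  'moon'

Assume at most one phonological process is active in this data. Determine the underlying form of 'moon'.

/ʒarɛnaz/

'moon' shows [d] ~ [z] at the end of the stem ([ʒarɛnad] vs [ʒarɛnaze]).
The stem 'cloud' ([ʒoʒɛrɛd], [ʒoʒɛrɛde]) shows [d] unchanged in both environments, so [d] cannot be basic with [z] derived before the PST suffix.
So /z/ is underlying, and a rule of word-final hardening — voiced fricatives become stops word-finally — gives [d].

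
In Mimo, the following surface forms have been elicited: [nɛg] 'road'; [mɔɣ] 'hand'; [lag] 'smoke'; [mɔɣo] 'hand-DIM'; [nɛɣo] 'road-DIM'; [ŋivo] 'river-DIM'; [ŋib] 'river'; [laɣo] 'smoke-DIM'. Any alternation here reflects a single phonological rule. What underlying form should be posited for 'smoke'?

/lag/

In [lag] and [laɣo] the final segment of 'smoke' alternates: [g] ~ [ɣ].
Compare 'hand', with invariant [ɣ] in [mɔɣ] and [mɔɣo]: an analysis with underlying /ɣ/ and a rule producing [g] in isolation would wrongly predict alternation here too.
The alternation reflects intervocalic spirantization: voiced stops become fricatives between vowels. /g/ is underlying.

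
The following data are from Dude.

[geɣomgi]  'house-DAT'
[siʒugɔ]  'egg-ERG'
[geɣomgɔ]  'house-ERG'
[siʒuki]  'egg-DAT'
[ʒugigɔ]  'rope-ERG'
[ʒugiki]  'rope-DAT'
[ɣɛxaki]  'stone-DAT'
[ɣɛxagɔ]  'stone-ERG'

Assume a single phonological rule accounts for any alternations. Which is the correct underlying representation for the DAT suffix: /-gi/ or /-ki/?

/-ki/

The DAT morpheme has two allomorphs, [-gi] and [-ki].
The ERG suffix, which begins with [g], is invariant after every stem; so [g] is not altered by any rule here.
The DAT suffix is therefore /-ki/ underlyingly, with post-nasal voicing: voiceless stops become voiced after a nasal.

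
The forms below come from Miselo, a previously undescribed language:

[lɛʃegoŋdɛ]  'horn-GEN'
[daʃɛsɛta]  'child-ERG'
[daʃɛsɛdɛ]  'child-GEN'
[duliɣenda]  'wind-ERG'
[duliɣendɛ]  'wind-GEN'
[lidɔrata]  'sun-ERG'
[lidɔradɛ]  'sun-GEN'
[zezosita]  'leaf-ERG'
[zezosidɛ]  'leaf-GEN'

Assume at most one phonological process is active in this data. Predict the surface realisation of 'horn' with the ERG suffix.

[lɛʃegoŋda]

The ERG morpheme has two allomorphs, [-da] and [-ta].
By contrast the GEN suffix keeps its initial [d] throughout — that segment must be underlying.
So the underlying form is /-ta/, and voiceless stops become voiced after a nasal.
After 'horn', which ends in a nasal, the suffix surfaces as [-da], giving [lɛʃegoŋda].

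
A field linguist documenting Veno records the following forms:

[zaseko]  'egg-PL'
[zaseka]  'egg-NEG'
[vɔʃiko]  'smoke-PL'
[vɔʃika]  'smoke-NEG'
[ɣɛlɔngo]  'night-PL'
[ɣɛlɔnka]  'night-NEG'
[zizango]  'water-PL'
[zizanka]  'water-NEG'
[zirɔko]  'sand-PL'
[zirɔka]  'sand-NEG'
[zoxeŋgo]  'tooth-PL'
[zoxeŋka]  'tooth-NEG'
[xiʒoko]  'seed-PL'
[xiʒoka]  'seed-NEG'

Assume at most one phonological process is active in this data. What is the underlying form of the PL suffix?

The PL morpheme has two allomorphs, [-go] and [-ko].
By contrast the NEG suffix keeps its initial [k] throughout — that segment must be underlying.
The PL suffix is therefore /-go/ underlyingly, with post-vocalic devoicing: voiced stops become voiceless after a vowel.

/-go/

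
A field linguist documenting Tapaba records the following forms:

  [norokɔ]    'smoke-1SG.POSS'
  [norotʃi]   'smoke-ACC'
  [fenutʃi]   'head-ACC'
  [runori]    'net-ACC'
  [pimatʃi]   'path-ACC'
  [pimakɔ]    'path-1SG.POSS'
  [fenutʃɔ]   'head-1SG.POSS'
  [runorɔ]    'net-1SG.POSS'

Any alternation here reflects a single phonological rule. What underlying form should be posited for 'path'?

/pimak/

The stem for 'path' ends in [tʃ] in [pimatʃi] but [k] in [pimakɔ].
The stem 'head' ([fenutʃi], [fenutʃɔ]) shows [tʃ] unchanged in both environments, so [tʃ] cannot be basic with [k] derived before the 1SG.POSS suffix.
The underlying segment must be /k/; /k/ becomes palato-alveolar [tʃ] before a front vowel, yielding [tʃ] there.
Hence 'path' is /pimak/ underlyingly.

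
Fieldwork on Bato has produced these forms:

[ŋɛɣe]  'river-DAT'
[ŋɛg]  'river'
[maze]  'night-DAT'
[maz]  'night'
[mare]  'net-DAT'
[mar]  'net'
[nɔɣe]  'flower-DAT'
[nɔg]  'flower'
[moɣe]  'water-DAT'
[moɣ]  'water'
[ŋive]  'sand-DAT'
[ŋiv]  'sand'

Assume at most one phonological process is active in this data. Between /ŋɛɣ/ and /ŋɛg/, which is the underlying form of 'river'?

/ŋɛg/

In [ŋɛɣe] and [ŋɛg] the final segment of 'river' alternates: [ɣ] ~ [g].
The stem 'water' ([moɣe], [moɣ]) shows [ɣ] unchanged in both environments, so [ɣ] cannot be basic with [g] derived in isolation.
So /g/ is underlying, and a rule of intervocalic spirantization — voiced stops become fricatives between vowels — gives [ɣ].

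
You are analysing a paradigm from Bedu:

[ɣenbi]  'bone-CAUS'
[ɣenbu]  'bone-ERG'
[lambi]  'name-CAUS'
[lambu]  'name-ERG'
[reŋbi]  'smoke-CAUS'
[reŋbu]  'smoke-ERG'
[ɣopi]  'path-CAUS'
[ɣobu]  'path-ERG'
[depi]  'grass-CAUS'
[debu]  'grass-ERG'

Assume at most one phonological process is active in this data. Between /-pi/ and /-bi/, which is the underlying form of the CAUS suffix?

The CAUS morpheme has two allomorphs, [-bi] and [-pi].
By contrast the ERG suffix keeps its initial [b] throughout — that segment must be underlying.
The CAUS suffix is therefore /-pi/ underlyingly, with post-nasal voicing: voiceless stops become voiced after a nasal.

/-pi/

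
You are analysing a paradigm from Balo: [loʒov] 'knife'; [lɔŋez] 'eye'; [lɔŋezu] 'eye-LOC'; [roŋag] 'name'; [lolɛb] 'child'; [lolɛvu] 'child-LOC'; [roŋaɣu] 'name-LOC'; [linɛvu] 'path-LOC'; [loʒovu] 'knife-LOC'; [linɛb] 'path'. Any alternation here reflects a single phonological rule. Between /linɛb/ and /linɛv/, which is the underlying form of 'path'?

/linɛb/

'path' shows [v] ~ [b] at the end of the stem ([linɛvu] vs [linɛb]).
If /v/ were underlying and a rule turned it into [b] in isolation, 'knife' would also alternate; but it has [v] in both [loʒovu] and [loʒov].
Therefore /b/ is basic and [v] is derived by intervocalic spirantization (voiced stops become fricatives between vowels).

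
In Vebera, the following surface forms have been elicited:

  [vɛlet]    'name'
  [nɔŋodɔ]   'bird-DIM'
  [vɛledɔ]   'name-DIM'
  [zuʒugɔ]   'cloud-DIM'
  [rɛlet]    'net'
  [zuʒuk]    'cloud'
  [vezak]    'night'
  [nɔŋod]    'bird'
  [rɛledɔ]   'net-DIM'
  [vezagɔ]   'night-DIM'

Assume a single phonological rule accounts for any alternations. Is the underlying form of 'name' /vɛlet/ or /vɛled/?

/vɛlet/

In [vɛlet] and [vɛledɔ] the final segment of 'name' alternates: [t] ~ [d].
Compare 'bird', with invariant [d] in [nɔŋod] and [nɔŋodɔ]: an analysis with underlying /d/ and a rule producing [t] in isolation would wrongly predict alternation here too.
The underlying segment must be /t/; voiceless stops become voiced between vowels, yielding [d] there.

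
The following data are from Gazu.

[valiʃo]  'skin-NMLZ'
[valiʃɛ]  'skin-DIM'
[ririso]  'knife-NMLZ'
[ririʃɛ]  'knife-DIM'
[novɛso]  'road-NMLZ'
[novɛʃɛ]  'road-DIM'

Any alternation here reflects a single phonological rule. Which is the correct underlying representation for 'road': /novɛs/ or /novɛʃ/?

'road' shows [s] ~ [ʃ] at the end of the stem ([novɛso] vs [novɛʃɛ]).
Compare 'skin', with invariant [ʃ] in [valiʃo] and [valiʃɛ]: an analysis with underlying /ʃ/ and a rule producing [s] before the NMLZ suffix would wrongly predict alternation here too.
So /s/ is underlying, and a rule of palatalization before a front vowel — /s/ becomes palato-alveolar [ʃ] before a front vowel — gives [ʃ].

/novɛs/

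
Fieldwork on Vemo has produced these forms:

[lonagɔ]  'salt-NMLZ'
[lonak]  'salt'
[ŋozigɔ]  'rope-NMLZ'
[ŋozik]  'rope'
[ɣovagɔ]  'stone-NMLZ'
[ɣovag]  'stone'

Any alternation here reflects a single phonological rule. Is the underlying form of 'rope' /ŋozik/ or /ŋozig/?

The stem for 'rope' ends in [g] in [ŋozigɔ] but [k] in [ŋozik].
But 'stone' keeps [g] in both environments ([ɣovagɔ], [ɣovag]), so there is no rule changing /g/ to [k] in isolation.
The underlying segment must be /k/; voiceless stops become voiced between vowels, yielding [g] there.

/ŋozik/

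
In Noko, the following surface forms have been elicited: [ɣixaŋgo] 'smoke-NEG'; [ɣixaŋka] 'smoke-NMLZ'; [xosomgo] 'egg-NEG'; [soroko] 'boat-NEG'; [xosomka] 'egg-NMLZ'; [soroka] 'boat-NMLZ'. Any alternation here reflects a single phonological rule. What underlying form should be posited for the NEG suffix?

/-go/

The NEG suffix surfaces as [-go] and [-ko], depending on the final segment of the stem.
By contrast the NMLZ suffix keeps its initial [k] throughout — that segment must be underlying.
So the underlying form is /-go/, and voiced stops become voiceless after a vowel.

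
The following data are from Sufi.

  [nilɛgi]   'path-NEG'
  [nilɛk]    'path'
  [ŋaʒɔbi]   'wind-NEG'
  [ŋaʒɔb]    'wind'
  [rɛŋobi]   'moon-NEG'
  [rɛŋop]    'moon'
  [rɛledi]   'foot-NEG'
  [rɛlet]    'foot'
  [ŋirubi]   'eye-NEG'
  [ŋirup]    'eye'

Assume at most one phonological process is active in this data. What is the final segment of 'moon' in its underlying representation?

'moon' shows [b] ~ [p] at the end of the stem ([rɛŋobi] vs [rɛŋop]).
The stem 'wind' ([ŋaʒɔbi], [ŋaʒɔb]) shows [b] unchanged in both environments, so [b] cannot be basic with [p] derived in isolation.
The alternation reflects intervocalic voicing: voiceless stops become voiced between vowels. /p/ is underlying.

/p/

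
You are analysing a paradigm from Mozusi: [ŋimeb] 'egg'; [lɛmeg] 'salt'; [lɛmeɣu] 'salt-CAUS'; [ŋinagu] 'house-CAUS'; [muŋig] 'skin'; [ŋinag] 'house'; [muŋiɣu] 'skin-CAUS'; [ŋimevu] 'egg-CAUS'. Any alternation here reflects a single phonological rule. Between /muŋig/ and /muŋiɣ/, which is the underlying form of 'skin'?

/muŋiɣ/

In [muŋiɣu] and [muŋig] the final segment of 'skin' alternates: [ɣ] ~ [g].
If /g/ were underlying and a rule turned it into [ɣ] before the CAUS suffix, 'house' would also alternate; but it has [g] in both [ŋinagu] and [ŋinag].
So /ɣ/ is underlying, and a rule of word-final hardening — voiced fricatives become stops word-finally — gives [g].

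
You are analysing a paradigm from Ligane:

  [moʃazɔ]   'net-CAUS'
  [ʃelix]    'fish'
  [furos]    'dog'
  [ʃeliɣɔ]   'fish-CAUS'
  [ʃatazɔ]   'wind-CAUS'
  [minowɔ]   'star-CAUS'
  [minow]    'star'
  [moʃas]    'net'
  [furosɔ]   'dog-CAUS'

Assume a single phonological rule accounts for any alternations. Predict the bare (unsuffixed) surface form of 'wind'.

The root 'net' surfaces as [moʃas] and [moʃazɔ], with a stem-final [s] ~ [z] alternation.
Compare 'dog', with invariant [s] in [furos] and [furosɔ]: an analysis with underlying /s/ and a rule producing [z] before the CAUS suffix would wrongly predict alternation here too.
The alternation reflects word-final obstruent devoicing: voiced obstruents become voiceless word-finally. /z/ is underlying.
The one attested form of 'wind', [ʃatazɔ], shows underlying /ʃataz/. Applying the same rule word-finally gives [ʃatas].

[ʃatas]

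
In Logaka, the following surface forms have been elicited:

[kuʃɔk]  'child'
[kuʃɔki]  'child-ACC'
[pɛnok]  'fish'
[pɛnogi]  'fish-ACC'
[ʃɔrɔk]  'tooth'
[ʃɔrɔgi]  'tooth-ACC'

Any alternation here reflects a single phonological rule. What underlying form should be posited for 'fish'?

/pɛnog/

The stem for 'fish' ends in [k] in [pɛnok] but [g] in [pɛnogi].
If /k/ were underlying and a rule turned it into [g] before the ACC suffix, 'child' would also alternate; but it has [k] in both [kuʃɔk] and [kuʃɔki].
So /g/ is underlying, and a rule of word-final obstruent devoicing — voiced obstruents become voiceless word-finally — gives [k].
So 'fish' = /pɛnog/.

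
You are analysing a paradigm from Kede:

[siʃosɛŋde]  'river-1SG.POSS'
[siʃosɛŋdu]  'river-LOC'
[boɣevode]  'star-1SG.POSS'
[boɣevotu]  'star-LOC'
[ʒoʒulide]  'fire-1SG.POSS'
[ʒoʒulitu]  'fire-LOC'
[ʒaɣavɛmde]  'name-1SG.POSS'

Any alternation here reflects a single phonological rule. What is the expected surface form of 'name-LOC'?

The LOC suffix surfaces as [-du] and [-tu], depending on the final segment of the stem.
The 1SG.POSS suffix, which begins with [d], is invariant after every stem; so [d] is not altered by any rule here.
The LOC suffix is therefore /-tu/ underlyingly, with post-nasal voicing: voiceless stops become voiced after a nasal.
After 'name', which ends in a nasal, the suffix surfaces as [-du], giving [ʒaɣavɛmdu].

[ʒaɣavɛmdu]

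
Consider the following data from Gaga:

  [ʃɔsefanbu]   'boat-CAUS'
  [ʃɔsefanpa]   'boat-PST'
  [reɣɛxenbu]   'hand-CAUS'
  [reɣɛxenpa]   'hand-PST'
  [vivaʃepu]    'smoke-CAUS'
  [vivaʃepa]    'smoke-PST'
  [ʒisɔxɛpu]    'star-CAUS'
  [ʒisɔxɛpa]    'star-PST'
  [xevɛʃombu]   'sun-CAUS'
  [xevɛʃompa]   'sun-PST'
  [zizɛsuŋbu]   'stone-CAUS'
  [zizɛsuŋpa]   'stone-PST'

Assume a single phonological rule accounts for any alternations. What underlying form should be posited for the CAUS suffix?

The CAUS morpheme has two allomorphs, [-bu] and [-pu].
By contrast the PST suffix keeps its initial [p] throughout — that segment must be underlying.
The CAUS suffix is therefore /-bu/ underlyingly, with post-vocalic devoicing: voiced stops become voiceless after a vowel.

/-bu/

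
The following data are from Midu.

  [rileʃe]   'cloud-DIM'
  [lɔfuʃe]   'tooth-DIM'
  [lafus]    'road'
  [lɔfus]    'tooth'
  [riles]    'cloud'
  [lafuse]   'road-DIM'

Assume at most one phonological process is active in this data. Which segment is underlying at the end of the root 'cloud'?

In [riles] and [rileʃe] the final segment of 'cloud' alternates: [s] ~ [ʃ].
The stem 'road' ([lafus], [lafuse]) shows [s] unchanged in both environments, so [s] cannot be basic with [ʃ] derived before the DIM suffix.
Therefore /ʃ/ is basic and [s] is derived by depalatalization (palato-alveolar /ʃ/ becomes [s] when no front vowel follows).

/ʃ/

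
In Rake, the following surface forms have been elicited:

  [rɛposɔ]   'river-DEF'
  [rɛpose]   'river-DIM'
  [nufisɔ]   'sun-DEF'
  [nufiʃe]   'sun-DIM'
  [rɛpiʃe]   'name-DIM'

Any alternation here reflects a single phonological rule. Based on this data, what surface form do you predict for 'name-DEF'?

[rɛpisɔ]

The stem for 'sun' ends in [s] in [nufisɔ] but [ʃ] in [nufiʃe].
But 'river' keeps [s] in both environments ([rɛposɔ], [rɛpose]), so there is no rule changing /s/ to [ʃ] before the DIM suffix.
Therefore /ʃ/ is basic and [s] is derived by depalatalization (palato-alveolar /ʃ/ becomes [s] when no front vowel follows).
The one attested form of 'name', [rɛpiʃe], shows underlying /rɛpiʃ/. Applying the same rule when no front vowel follows gives [rɛpisɔ].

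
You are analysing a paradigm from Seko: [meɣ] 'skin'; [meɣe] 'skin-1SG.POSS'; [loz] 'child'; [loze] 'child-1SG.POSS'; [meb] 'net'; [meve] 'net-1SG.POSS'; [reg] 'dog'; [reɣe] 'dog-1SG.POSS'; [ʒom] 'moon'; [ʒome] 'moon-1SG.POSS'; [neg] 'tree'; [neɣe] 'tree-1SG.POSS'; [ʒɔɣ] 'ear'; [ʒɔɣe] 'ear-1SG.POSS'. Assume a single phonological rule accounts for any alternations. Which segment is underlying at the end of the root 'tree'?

The stem for 'tree' ends in [g] in [neg] but [ɣ] in [neɣe].
But 'ear' keeps [ɣ] in both environments ([ʒɔɣ], [ʒɔɣe]), so there is no rule changing /ɣ/ to [g] in isolation.
Therefore /g/ is basic and [ɣ] is derived by intervocalic spirantization (voiced stops become fricatives between vowels).

/g/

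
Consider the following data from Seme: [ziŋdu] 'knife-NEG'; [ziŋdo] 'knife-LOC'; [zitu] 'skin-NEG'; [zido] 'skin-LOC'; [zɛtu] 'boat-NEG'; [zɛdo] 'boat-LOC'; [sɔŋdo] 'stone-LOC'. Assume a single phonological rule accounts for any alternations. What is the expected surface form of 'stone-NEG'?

[sɔŋdu]

The NEG suffix surfaces as [-du] and [-tu], depending on the final segment of the stem.
The LOC suffix, which begins with [d], is invariant after every stem; so [d] is not altered by any rule here.
The NEG suffix is therefore /-tu/ underlyingly, with post-nasal voicing: voiceless stops become voiced after a nasal.
After 'stone', which ends in a nasal, the suffix surfaces as [-du], giving [sɔŋdu].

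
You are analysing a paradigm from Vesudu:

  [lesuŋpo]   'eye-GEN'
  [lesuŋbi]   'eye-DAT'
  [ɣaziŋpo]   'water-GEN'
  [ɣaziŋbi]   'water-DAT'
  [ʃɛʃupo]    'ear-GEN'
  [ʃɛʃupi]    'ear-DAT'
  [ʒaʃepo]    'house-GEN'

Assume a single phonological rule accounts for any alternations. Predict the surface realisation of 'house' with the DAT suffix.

[ʒaʃepi]

The DAT morpheme has two allomorphs, [-bi] and [-pi].
By contrast the GEN suffix keeps its initial [p] throughout — that segment must be underlying.
The DAT suffix is therefore /-bi/ underlyingly, with post-vocalic devoicing: voiced stops become voiceless after a vowel.
After 'house', which ends in a vowel, the suffix surfaces as [-pi], giving [ʒaʃepi].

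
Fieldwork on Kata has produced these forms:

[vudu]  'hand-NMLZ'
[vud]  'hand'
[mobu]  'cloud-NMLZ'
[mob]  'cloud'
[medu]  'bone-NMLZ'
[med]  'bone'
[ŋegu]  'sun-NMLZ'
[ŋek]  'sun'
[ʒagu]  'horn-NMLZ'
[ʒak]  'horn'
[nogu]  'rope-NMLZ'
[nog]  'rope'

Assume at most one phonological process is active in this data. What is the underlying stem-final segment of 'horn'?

/k/

In [ʒagu] and [ʒak] the final segment of 'horn' alternates: [g] ~ [k].
But 'rope' keeps [g] in both environments ([nogu], [nog]), so there is no rule changing /g/ to [k] in isolation.
So /k/ is underlying, and a rule of intervocalic voicing — voiceless stops become voiced between vowels — gives [g].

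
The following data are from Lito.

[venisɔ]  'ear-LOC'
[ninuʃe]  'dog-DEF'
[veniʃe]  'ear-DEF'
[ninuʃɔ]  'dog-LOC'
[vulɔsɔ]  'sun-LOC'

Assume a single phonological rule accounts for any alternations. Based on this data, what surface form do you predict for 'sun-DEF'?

[vulɔʃe]

In [veniʃe] and [venisɔ] the final segment of 'ear' alternates: [ʃ] ~ [s].
The stem 'dog' ([ninuʃe], [ninuʃɔ]) shows [ʃ] unchanged in both environments, so [ʃ] cannot be basic with [s] derived before the LOC suffix.
So /s/ is underlying, and a rule of palatalization before a front vowel — /s/ becomes palato-alveolar [ʃ] before a front vowel — gives [ʃ].
From [vulɔsɔ] the stem 'sun' is /vulɔs/; before a front vowel this yields [vulɔʃe].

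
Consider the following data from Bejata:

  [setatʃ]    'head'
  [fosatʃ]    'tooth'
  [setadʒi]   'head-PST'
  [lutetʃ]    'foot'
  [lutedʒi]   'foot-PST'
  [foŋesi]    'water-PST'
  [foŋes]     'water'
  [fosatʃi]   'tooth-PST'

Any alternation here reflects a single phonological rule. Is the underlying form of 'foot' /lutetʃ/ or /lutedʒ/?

'foot' shows [dʒ] ~ [tʃ] at the end of the stem ([lutedʒi] vs [lutetʃ]).
The stem 'tooth' ([fosatʃi], [fosatʃ]) shows [tʃ] unchanged in both environments, so [tʃ] cannot be basic with [dʒ] derived before the PST suffix.
The underlying segment must be /dʒ/; voiced obstruents become voiceless word-finally, yielding [tʃ] there.

/lutedʒ/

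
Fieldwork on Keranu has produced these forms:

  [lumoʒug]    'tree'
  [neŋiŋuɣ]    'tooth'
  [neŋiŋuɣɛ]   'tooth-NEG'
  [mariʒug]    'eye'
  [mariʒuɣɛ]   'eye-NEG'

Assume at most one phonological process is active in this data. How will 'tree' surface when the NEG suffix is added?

The root 'eye' surfaces as [mariʒug] and [mariʒuɣɛ], with a stem-final [g] ~ [ɣ] alternation.
Compare 'tooth', with invariant [ɣ] in [neŋiŋuɣ] and [neŋiŋuɣɛ]: an analysis with underlying /ɣ/ and a rule producing [g] in isolation would wrongly predict alternation here too.
The underlying segment must be /g/; voiced stops become fricatives between vowels, yielding [ɣ] there.
From [lumoʒug] the stem 'tree' is /lumoʒug/; between vowels this yields [lumoʒuɣɛ].

[lumoʒuɣɛ]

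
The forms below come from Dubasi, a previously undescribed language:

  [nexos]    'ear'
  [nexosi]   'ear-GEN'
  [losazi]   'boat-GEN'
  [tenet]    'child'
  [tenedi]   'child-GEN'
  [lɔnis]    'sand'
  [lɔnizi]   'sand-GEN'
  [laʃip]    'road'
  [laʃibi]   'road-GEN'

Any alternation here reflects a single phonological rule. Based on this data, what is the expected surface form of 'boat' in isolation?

The root 'sand' surfaces as [lɔnis] and [lɔnizi], with a stem-final [s] ~ [z] alternation.
But 'ear' keeps [s] in both environments ([nexos], [nexosi]), so there is no rule changing /s/ to [z] before the GEN suffix.
So /z/ is underlying, and a rule of word-final obstruent devoicing — voiced obstruents become voiceless word-finally — gives [s].
From [losazi] the stem 'boat' is /losaz/; word-finally this yields [losas].

[losas]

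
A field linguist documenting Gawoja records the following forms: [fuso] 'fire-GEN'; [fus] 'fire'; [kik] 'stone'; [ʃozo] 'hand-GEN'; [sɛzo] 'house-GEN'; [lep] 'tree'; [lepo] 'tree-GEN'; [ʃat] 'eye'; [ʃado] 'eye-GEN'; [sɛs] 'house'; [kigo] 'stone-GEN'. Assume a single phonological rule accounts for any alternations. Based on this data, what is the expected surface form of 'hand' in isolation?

The root 'house' surfaces as [sɛs] and [sɛzo], with a stem-final [s] ~ [z] alternation.
If /s/ were underlying and a rule turned it into [z] before the GEN suffix, 'fire' would also alternate; but it has [s] in both [fus] and [fuso].
So /z/ is underlying, and a rule of word-final obstruent devoicing — voiced obstruents become voiceless word-finally — gives [s].
From [ʃozo] the stem 'hand' is /ʃoz/; word-finally this yields [ʃos].

[ʃos]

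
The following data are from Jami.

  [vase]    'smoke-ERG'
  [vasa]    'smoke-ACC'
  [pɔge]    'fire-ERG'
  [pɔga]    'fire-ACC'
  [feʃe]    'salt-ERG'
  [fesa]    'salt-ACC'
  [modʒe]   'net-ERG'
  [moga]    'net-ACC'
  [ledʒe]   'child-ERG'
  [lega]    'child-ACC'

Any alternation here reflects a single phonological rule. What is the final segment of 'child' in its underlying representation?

The stem for 'child' ends in [dʒ] in [ledʒe] but [g] in [lega].
If /g/ were underlying and a rule turned it into [dʒ] before the ERG suffix, 'fire' would also alternate; but it has [g] in both [pɔge] and [pɔga].
The underlying segment must be /dʒ/; palato-alveolar /dʒ/ and /ʃ/ become [g] and [s] when no front vowel follows, yielding [g] there.

/dʒ/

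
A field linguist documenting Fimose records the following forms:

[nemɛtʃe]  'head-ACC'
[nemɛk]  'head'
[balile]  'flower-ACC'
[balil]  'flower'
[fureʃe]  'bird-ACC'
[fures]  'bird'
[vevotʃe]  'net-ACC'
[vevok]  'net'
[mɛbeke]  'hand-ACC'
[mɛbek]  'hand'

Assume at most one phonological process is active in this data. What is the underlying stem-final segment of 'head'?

In [nemɛtʃe] and [nemɛk] the final segment of 'head' alternates: [tʃ] ~ [k].
Compare 'hand', with invariant [k] in [mɛbeke] and [mɛbek]: an analysis with underlying /k/ and a rule producing [tʃ] before the ACC suffix would wrongly predict alternation here too.
So /tʃ/ is underlying, and a rule of depalatalization — palato-alveolar /tʃ/ and /ʃ/ become [k] and [s] when no front vowel follows — gives [k].

/tʃ/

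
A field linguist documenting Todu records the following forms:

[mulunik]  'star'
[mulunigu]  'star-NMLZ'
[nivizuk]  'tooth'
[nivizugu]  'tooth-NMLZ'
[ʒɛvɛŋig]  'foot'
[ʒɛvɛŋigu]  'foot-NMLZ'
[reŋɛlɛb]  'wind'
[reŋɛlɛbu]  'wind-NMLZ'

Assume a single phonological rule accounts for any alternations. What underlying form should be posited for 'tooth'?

/nivizuk/

'tooth' shows [k] ~ [g] at the end of the stem ([nivizuk] vs [nivizugu]).
But 'foot' keeps [g] in both environments ([ʒɛvɛŋig], [ʒɛvɛŋigu]), so there is no rule changing /g/ to [k] in isolation.
Therefore /k/ is basic and [g] is derived by intervocalic voicing (voiceless stops become voiced between vowels).
Hence 'tooth' is /nivizuk/ underlyingly.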